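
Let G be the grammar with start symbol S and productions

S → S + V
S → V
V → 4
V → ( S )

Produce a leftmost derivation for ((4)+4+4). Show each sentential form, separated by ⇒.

S ⇒ V ⇒ (S) ⇒ (S+V) ⇒ (S+V+V) ⇒ (V+V+V) ⇒ ((S)+V+V) ⇒ ((V)+V+V) ⇒ ((4)+V+V) ⇒ ((4)+4+V) ⇒ ((4)+4+4)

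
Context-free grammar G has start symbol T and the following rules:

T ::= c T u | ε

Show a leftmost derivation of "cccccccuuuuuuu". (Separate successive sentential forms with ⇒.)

T ⇒ cTu ⇒ ccTuu ⇒ cccTuuu ⇒ ccccTuuuu ⇒ cccccTuuuuu ⇒ ccccccTuuuuuu ⇒ cccccccTuuuuuuu ⇒ cccccccuuuuuuu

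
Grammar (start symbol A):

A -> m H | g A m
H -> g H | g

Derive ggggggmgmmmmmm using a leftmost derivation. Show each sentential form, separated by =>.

A => gAm => ggAmm => gggAmmm => ggggAmmmm => gggggAmmmmm => ggggggAmmmmmm => ggggggmHmmmmmm => ggggggmgmmmmmm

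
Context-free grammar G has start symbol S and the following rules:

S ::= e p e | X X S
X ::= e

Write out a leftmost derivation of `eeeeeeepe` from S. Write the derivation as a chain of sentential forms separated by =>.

S => XXS   [S ::= X X S]
XXS => eXS   [X ::= e]
eXS => eeS   [X ::= e]
eeS => eeXXS   [S ::= X X S]
eeXXS => eeeXS   [X ::= e]
eeeXS => eeeeS   [X ::= e]
eeeeS => eeeeXXS   [S ::= X X S]
eeeeXXS => eeeeeXS   [X ::= e]
eeeeeXS => eeeeeeS   [X ::= e]
eeeeeeS => eeeeeeepe   [S ::= e p e]

S => XXS => eXS => eeS => eeXXS => eeeXS => eeeeS => eeeeXXS => eeeeeXS => eeeeeeS => eeeeeeepe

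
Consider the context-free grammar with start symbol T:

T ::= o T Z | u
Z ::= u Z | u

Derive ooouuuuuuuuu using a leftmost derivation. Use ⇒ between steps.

T ⇒ oTZ ⇒ ooTZZ ⇒ oooTZZZ ⇒ ooouZZZ ⇒ ooouuZZ ⇒ ooouuuZZ ⇒ ooouuuuZZ ⇒ ooouuuuuZZ ⇒ ooouuuuuuZZ ⇒ ooouuuuuuuZ ⇒ ooouuuuuuuuZ ⇒ ooouuuuuuuuu

T ⇒ oTZ   [T ::= o T Z]
oTZ ⇒ ooTZZ   [T ::= o T Z]
ooTZZ ⇒ oooTZZZ   [T ::= o T Z]
oooTZZZ ⇒ ooouZZZ   [T ::= u]
ooouZZZ ⇒ ooouuZZ   [Z ::= u]
ooouuZZ ⇒ ooouuuZZ   [Z ::= u Z]
ooouuuZZ ⇒ ooouuuuZZ   [Z ::= u Z]
ooouuuuZZ ⇒ ooouuuuuZZ   [Z ::= u Z]
ooouuuuuZZ ⇒ ooouuuuuuZZ   [Z ::= u Z]
ooouuuuuuZZ ⇒ ooouuuuuuuZ   [Z ::= u]
ooouuuuuuuZ ⇒ ooouuuuuuuuZ   [Z ::= u Z]
ooouuuuuuuuZ ⇒ ooouuuuuuuuu   [Z ::= u]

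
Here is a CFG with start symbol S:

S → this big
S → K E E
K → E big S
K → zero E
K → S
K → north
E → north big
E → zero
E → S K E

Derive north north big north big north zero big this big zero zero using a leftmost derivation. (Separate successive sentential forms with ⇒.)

S ⇒ K E E ⇒ E big S E E ⇒ S K E big S E E ⇒ K E E K E big S E E ⇒ north E E K E big S E E ⇒ north north big E K E big S E E ⇒ north north big north big K E big S E E ⇒ north north big north big north E big S E E ⇒ north north big north big north zero big S E E ⇒ north north big north big north zero big this big E E ⇒ north north big north big north zero big this big zero E ⇒ north north big north big north zero big this big zero zero

S ⇒ K E E   [S → K E E]
K E E ⇒ E big S E E   [K → E big S]
E big S E E ⇒ S K E big S E E   [E → S K E]
S K E big S E E ⇒ K E E K E big S E E   [S → K E E]
K E E K E big S E E ⇒ north E E K E big S E E   [K → north]
north E E K E big S E E ⇒ north north big E K E big S E E   [E → north big]
north north big E K E big S E E ⇒ north north big north big K E big S E E   [E → north big]
north north big north big K E big S E E ⇒ north north big north big north E big S E E   [K → north]
north north big north big north E big S E E ⇒ north north big north big north zero big S E E   [E → zero]
north north big north big north zero big S E E ⇒ north north big north big north zero big this big E E   [S → this big]
north north big north big north zero big this big E E ⇒ north north big north big north zero big this big zero E   [E → zero]
north north big north big north zero big this big zero E ⇒ north north big north big north zero big this big zero zero   [E → zero]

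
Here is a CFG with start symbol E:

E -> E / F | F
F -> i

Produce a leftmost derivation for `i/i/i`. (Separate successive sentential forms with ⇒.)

E ⇒ E/F ⇒ E/F/F ⇒ F/F/F ⇒ i/F/F ⇒ i/i/F ⇒ i/i/i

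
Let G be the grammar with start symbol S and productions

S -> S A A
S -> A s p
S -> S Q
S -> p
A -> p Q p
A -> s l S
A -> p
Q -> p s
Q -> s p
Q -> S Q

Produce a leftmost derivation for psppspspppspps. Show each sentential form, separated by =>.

S => SQ   [S -> S Q]
SQ => SQQ   [S -> S Q]
SQQ => SAAQQ   [S -> S A A]
SAAQQ => SQAAQQ   [S -> S Q]
SQAAQQ => AspQAAQQ   [S -> A s p]
AspQAAQQ => pspQAAQQ   [A -> p]
pspQAAQQ => psppsAAQQ   [Q -> p s]
psppsAAQQ => psppspQpAQQ   [A -> p Q p]
psppspQpAQQ => psppspsppAQQ   [Q -> s p]
psppspsppAQQ => psppspspppQQ   [A -> p]
psppspspppQQ => psppspspppspQ   [Q -> s p]
psppspspppspQ => psppspspppspps   [Q -> p s]

S=>SQ=>SQQ=>SAAQQ=>SQAAQQ=>AspQAAQQ=>pspQAAQQ=>psppsAAQQ=>psppspQpAQQ=>psppspsppAQQ=>psppspspppQQ=>psppspspppspQ=>psppspspppspps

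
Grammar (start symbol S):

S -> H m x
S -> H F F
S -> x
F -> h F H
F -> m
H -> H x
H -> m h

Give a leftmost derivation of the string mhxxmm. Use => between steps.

S=>HFF=>HxFF=>HxxFF=>mhxxFF=>mhxxmF=>mhxxmm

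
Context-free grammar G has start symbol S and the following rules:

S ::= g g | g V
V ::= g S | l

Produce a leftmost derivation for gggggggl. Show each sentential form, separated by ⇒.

S ⇒ gV   [S ::= g V]
gV ⇒ ggS   [V ::= g S]
ggS ⇒ gggV   [S ::= g V]
gggV ⇒ ggggS   [V ::= g S]
ggggS ⇒ gggggV   [S ::= g V]
gggggV ⇒ ggggggS   [V ::= g S]
ggggggS ⇒ gggggggV   [S ::= g V]
gggggggV ⇒ gggggggl   [V ::= l]

S ⇒ gV ⇒ ggS ⇒ gggV ⇒ ggggS ⇒ gggggV ⇒ ggggggS ⇒ gggggggV ⇒ gggggggl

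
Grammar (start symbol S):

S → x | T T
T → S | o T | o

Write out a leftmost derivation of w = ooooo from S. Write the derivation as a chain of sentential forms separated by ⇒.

S⇒TT⇒oTT⇒oST⇒oTTT⇒oSTT⇒oTTTT⇒ooTTT⇒oooTT⇒ooooT⇒ooooo

S ⇒ TT   [S → T T]
TT ⇒ oTT   [T → o T]
oTT ⇒ oST   [T → S]
oST ⇒ oTTT   [S → T T]
oTTT ⇒ oSTT   [T → S]
oSTT ⇒ oTTTT   [S → T T]
oTTTT ⇒ ooTTT   [T → o]
ooTTT ⇒ oooTT   [T → o]
oooTT ⇒ ooooT   [T → o]
ooooT ⇒ ooooo   [T → o]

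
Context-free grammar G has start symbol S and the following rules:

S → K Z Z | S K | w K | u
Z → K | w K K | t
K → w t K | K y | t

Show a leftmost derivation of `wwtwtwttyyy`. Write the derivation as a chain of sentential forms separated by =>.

S => wK => wKy => wwtKy => wwtKyy => wwtwtKyy => wwtwtwtKyy => wwtwtwtKyyy => wwtwtwttyyy

S => wK   [S → w K]
wK => wKy   [K → K y]
wKy => wwtKy   [K → w t K]
wwtKy => wwtKyy   [K → K y]
wwtKyy => wwtwtKyy   [K → w t K]
wwtwtKyy => wwtwtwtKyy   [K → w t K]
wwtwtwtKyy => wwtwtwtKyyy   [K → K y]
wwtwtwtKyyy => wwtwtwttyyy   [K → t]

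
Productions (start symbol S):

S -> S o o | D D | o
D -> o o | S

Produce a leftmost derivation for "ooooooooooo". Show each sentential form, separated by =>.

S=>Soo=>Soooo=>Soooooo=>DDoooooo=>SDoooooo=>DDDoooooo=>ooDDoooooo=>ooSDoooooo=>oooDoooooo=>ooooooooooo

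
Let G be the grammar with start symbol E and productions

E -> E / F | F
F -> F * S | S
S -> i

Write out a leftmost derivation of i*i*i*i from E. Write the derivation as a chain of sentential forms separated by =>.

E => F   [E -> F]
F => F*S   [F -> F * S]
F*S => F*S*S   [F -> F * S]
F*S*S => F*S*S*S   [F -> F * S]
F*S*S*S => S*S*S*S   [F -> S]
S*S*S*S => i*S*S*S   [S -> i]
i*S*S*S => i*i*S*S   [S -> i]
i*i*S*S => i*i*i*S   [S -> i]
i*i*i*S => i*i*i*i   [S -> i]

E => F => F*S => F*S*S => F*S*S*S => S*S*S*S => i*S*S*S => i*i*S*S => i*i*i*S => i*i*i*i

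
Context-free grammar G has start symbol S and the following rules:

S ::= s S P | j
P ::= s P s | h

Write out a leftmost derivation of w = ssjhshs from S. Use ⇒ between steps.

S ⇒ sSP ⇒ ssSPP ⇒ ssjPP ⇒ ssjhP ⇒ ssjhsPs ⇒ ssjhshs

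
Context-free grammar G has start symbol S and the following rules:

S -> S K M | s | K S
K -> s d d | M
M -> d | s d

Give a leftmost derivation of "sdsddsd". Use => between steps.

S => SKM => SKMKM => sKMKM => sMMKM => sdMKM => sdsdKM => sdsdMM => sdsddM => sdsddsd

S => SKM   [S -> S K M]
SKM => SKMKM   [S -> S K M]
SKMKM => sKMKM   [S -> s]
sKMKM => sMMKM   [K -> M]
sMMKM => sdMKM   [M -> d]
sdMKM => sdsdKM   [M -> s d]
sdsdKM => sdsdMM   [K -> M]
sdsdMM => sdsddM   [M -> d]
sdsddM => sdsddsd   [M -> s d]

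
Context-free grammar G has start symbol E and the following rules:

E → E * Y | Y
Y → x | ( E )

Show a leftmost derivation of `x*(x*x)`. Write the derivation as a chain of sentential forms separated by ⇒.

E ⇒ E*Y   [E → E * Y]
E*Y ⇒ Y*Y   [E → Y]
Y*Y ⇒ x*Y   [Y → x]
x*Y ⇒ x*(E)   [Y → ( E )]
x*(E) ⇒ x*(E*Y)   [E → E * Y]
x*(E*Y) ⇒ x*(Y*Y)   [E → Y]
x*(Y*Y) ⇒ x*(x*Y)   [Y → x]
x*(x*Y) ⇒ x*(x*x)   [Y → x]

E ⇒ E*Y ⇒ Y*Y ⇒ x*Y ⇒ x*(E) ⇒ x*(E*Y) ⇒ x*(Y*Y) ⇒ x*(x*Y) ⇒ x*(x*x)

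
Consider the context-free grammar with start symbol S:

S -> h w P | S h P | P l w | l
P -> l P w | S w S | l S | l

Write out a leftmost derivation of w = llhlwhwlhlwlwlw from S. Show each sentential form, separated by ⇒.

S ⇒ Plw ⇒ lPwlw ⇒ lSwSwlw ⇒ lShPwSwlw ⇒ lShPhPwSwlw ⇒ llhPhPwSwlw ⇒ llhSwShPwSwlw ⇒ llhlwShPwSwlw ⇒ llhlwhwPhPwSwlw ⇒ llhlwhwlhPwSwlw ⇒ llhlwhwlhlwSwlw ⇒ llhlwhwlhlwlwlw

S ⇒ Plw   [S -> P l w]
Plw ⇒ lPwlw   [P -> l P w]
lPwlw ⇒ lSwSwlw   [P -> S w S]
lSwSwlw ⇒ lShPwSwlw   [S -> S h P]
lShPwSwlw ⇒ lShPhPwSwlw   [S -> S h P]
lShPhPwSwlw ⇒ llhPhPwSwlw   [S -> l]
llhPhPwSwlw ⇒ llhSwShPwSwlw   [P -> S w S]
llhSwShPwSwlw ⇒ llhlwShPwSwlw   [S -> l]
llhlwShPwSwlw ⇒ llhlwhwPhPwSwlw   [S -> h w P]
llhlwhwPhPwSwlw ⇒ llhlwhwlhPwSwlw   [P -> l]
llhlwhwlhPwSwlw ⇒ llhlwhwlhlwSwlw   [P -> l]
llhlwhwlhlwSwlw ⇒ llhlwhwlhlwlwlw   [S -> l]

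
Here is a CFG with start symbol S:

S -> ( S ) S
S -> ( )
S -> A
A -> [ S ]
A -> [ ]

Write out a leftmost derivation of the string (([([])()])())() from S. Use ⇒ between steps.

S ⇒ (S)S ⇒ ((S)S)S ⇒ ((A)S)S ⇒ (([S])S)S ⇒ (([(S)S])S)S ⇒ (([(A)S])S)S ⇒ (([([])S])S)S ⇒ (([([])()])S)S ⇒ (([([])()])())S ⇒ (([([])()])())()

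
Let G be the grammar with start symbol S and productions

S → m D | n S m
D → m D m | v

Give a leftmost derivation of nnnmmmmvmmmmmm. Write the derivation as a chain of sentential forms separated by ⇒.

S ⇒ nSm   [S → n S m]
nSm ⇒ nnSmm   [S → n S m]
nnSmm ⇒ nnnSmmm   [S → n S m]
nnnSmmm ⇒ nnnmDmmm   [S → m D]
nnnmDmmm ⇒ nnnmmDmmmm   [D → m D m]
nnnmmDmmmm ⇒ nnnmmmDmmmmm   [D → m D m]
nnnmmmDmmmmm ⇒ nnnmmmmDmmmmmm   [D → m D m]
nnnmmmmDmmmmmm ⇒ nnnmmmmvmmmmmm   [D → v]

S ⇒ nSm ⇒ nnSmm ⇒ nnnSmmm ⇒ nnnmDmmm ⇒ nnnmmDmmmm ⇒ nnnmmmDmmmmm ⇒ nnnmmmmDmmmmmm ⇒ nnnmmmmvmmmmmm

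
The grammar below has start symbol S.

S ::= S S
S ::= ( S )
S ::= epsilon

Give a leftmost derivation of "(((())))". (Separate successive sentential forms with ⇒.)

S⇒(S)⇒((S))⇒((SS))⇒(((S)S))⇒((((S))S))⇒(((())S))⇒(((())))

S ⇒ (S)   [S ::= ( S )]
(S) ⇒ ((S))   [S ::= ( S )]
((S)) ⇒ ((SS))   [S ::= S S]
((SS)) ⇒ (((S)S))   [S ::= ( S )]
(((S)S)) ⇒ ((((S))S))   [S ::= ( S )]
((((S))S)) ⇒ (((())S))   [S ::= epsilon]
(((())S)) ⇒ (((())))   [S ::= epsilon]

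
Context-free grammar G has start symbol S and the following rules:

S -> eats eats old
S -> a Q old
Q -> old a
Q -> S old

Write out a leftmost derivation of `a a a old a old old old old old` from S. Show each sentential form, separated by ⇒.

S ⇒ a Q old   [S -> a Q old]
a Q old ⇒ a S old old   [Q -> S old]
a S old old ⇒ a a Q old old old   [S -> a Q old]
a a Q old old old ⇒ a a S old old old old   [Q -> S old]
a a S old old old old ⇒ a a a Q old old old old old   [S -> a Q old]
a a a Q old old old old old ⇒ a a a old a old old old old old   [Q -> old a]

S ⇒ a Q old ⇒ a S old old ⇒ a a Q old old old ⇒ a a S old old old old ⇒ a a a Q old old old old old ⇒ a a a old a old old old old old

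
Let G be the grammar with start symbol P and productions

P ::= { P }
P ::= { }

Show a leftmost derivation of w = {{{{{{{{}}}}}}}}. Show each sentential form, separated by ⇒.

P ⇒ {P}   [P ::= { P }]
{P} ⇒ {{P}}   [P ::= { P }]
{{P}} ⇒ {{{P}}}   [P ::= { P }]
{{{P}}} ⇒ {{{{P}}}}   [P ::= { P }]
{{{{P}}}} ⇒ {{{{{P}}}}}   [P ::= { P }]
{{{{{P}}}}} ⇒ {{{{{{P}}}}}}   [P ::= { P }]
{{{{{{P}}}}}} ⇒ {{{{{{{P}}}}}}}   [P ::= { P }]
{{{{{{{P}}}}}}} ⇒ {{{{{{{{}}}}}}}}   [P ::= { }]

P ⇒ {P} ⇒ {{P}} ⇒ {{{P}}} ⇒ {{{{P}}}} ⇒ {{{{{P}}}}} ⇒ {{{{{{P}}}}}} ⇒ {{{{{{{P}}}}}}} ⇒ {{{{{{{{}}}}}}}}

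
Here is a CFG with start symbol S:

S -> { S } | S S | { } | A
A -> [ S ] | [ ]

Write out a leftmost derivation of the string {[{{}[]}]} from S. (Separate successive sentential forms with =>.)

S => {S} => {A} => {[S]} => {[{S}]} => {[{SS}]} => {[{{}S}]} => {[{{}A}]} => {[{{}[]}]}

S => {S}   [S -> { S }]
{S} => {A}   [S -> A]
{A} => {[S]}   [A -> [ S ]]
{[S]} => {[{S}]}   [S -> { S }]
{[{S}]} => {[{SS}]}   [S -> S S]
{[{SS}]} => {[{{}S}]}   [S -> { }]
{[{{}S}]} => {[{{}A}]}   [S -> A]
{[{{}A}]} => {[{{}[]}]}   [A -> [ ]]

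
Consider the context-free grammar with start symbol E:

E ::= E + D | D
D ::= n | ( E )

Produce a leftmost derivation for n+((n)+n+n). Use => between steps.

E => E+D   [E ::= E + D]
E+D => D+D   [E ::= D]
D+D => n+D   [D ::= n]
n+D => n+(E)   [D ::= ( E )]
n+(E) => n+(E+D)   [E ::= E + D]
n+(E+D) => n+(E+D+D)   [E ::= E + D]
n+(E+D+D) => n+(D+D+D)   [E ::= D]
n+(D+D+D) => n+((E)+D+D)   [D ::= ( E )]
n+((E)+D+D) => n+((D)+D+D)   [E ::= D]
n+((D)+D+D) => n+((n)+D+D)   [D ::= n]
n+((n)+D+D) => n+((n)+n+D)   [D ::= n]
n+((n)+n+D) => n+((n)+n+n)   [D ::= n]

E=>E+D=>D+D=>n+D=>n+(E)=>n+(E+D)=>n+(E+D+D)=>n+(D+D+D)=>n+((E)+D+D)=>n+((D)+D+D)=>n+((n)+D+D)=>n+((n)+n+D)=>n+((n)+n+n)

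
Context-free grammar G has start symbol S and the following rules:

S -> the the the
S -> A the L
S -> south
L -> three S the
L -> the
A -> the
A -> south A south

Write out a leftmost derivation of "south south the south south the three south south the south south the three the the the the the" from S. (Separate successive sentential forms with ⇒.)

S ⇒ A the L   [S -> A the L]
A the L ⇒ south A south the L   [A -> south A south]
south A south the L ⇒ south south A south south the L   [A -> south A south]
south south A south south the L ⇒ south south the south south the L   [A -> the]
south south the south south the L ⇒ south south the south south the three S the   [L -> three S the]
south south the south south the three S the ⇒ south south the south south the three A the L the   [S -> A the L]
south south the south south the three A the L the ⇒ south south the south south the three south A south the L the   [A -> south A south]
south south the south south the three south A south the L the ⇒ south south the south south the three south south A south south the L the   [A -> south A south]
south south the south south the three south south A south south the L the ⇒ south south the south south the three south south the south south the L the   [A -> the]
south south the south south the three south south the south south the L the ⇒ south south the south south the three south south the south south the three S the the   [L -> three S the]
south south the south south the three south south the south south the three S the the ⇒ south south the south south the three south south the south south the three the the the the the   [S -> the the the]

S ⇒ A the L ⇒ south A south the L ⇒ south south A south south the L ⇒ south south the south south the L ⇒ south south the south south the three S the ⇒ south south the south south the three A the L the ⇒ south south the south south the three south A south the L the ⇒ south south the south south the three south south A south south the L the ⇒ south south the south south the three south south the south south the L the ⇒ south south the south south the three south south the south south the three S the the ⇒ south south the south south the three south south the south south the three the the the the the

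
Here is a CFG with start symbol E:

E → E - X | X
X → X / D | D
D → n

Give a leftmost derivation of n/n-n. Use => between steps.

E => E-X => X-X => X/D-X => D/D-X => n/D-X => n/n-X => n/n-D => n/n-n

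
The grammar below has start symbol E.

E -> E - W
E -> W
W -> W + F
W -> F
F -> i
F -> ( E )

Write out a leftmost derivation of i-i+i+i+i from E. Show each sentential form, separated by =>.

E=>E-W=>W-W=>F-W=>i-W=>i-W+F=>i-W+F+F=>i-W+F+F+F=>i-F+F+F+F=>i-i+F+F+F=>i-i+i+F+F=>i-i+i+i+F=>i-i+i+i+i

E => E-W   [E -> E - W]
E-W => W-W   [E -> W]
W-W => F-W   [W -> F]
F-W => i-W   [F -> i]
i-W => i-W+F   [W -> W + F]
i-W+F => i-W+F+F   [W -> W + F]
i-W+F+F => i-W+F+F+F   [W -> W + F]
i-W+F+F+F => i-F+F+F+F   [W -> F]
i-F+F+F+F => i-i+F+F+F   [F -> i]
i-i+F+F+F => i-i+i+F+F   [F -> i]
i-i+i+F+F => i-i+i+i+F   [F -> i]
i-i+i+i+F => i-i+i+i+i   [F -> i]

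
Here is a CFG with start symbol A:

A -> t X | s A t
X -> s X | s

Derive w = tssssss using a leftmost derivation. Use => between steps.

A => tX => tsX => tssX => tsssX => tssssX => tsssssX => tssssss

A => tX   [A -> t X]
tX => tsX   [X -> s X]
tsX => tssX   [X -> s X]
tssX => tsssX   [X -> s X]
tsssX => tssssX   [X -> s X]
tssssX => tsssssX   [X -> s X]
tsssssX => tssssss   [X -> s]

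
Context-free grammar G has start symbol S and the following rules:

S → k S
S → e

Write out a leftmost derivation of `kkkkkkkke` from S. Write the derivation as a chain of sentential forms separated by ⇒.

S ⇒ kS ⇒ kkS ⇒ kkkS ⇒ kkkkS ⇒ kkkkkS ⇒ kkkkkkS ⇒ kkkkkkkS ⇒ kkkkkkkkS ⇒ kkkkkkkke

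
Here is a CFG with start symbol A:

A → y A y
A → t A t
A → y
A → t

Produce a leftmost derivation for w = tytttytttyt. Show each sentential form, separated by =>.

A => tAt => tyAyt => tytAtyt => tyttAttyt => tytttAtttyt => tytttytttyt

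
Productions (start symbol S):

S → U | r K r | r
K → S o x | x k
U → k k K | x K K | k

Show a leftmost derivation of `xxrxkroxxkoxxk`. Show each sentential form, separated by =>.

S => U => xKK => xSoxK => xUoxK => xxKKoxK => xxSoxKoxK => xxrKroxKoxK => xxrxkroxKoxK => xxrxkroxxkoxK => xxrxkroxxkoxxk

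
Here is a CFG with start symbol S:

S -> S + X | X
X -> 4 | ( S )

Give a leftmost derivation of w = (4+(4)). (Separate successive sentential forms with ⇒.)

S ⇒ X   [S -> X]
X ⇒ (S)   [X -> ( S )]
(S) ⇒ (S+X)   [S -> S + X]
(S+X) ⇒ (X+X)   [S -> X]
(X+X) ⇒ (4+X)   [X -> 4]
(4+X) ⇒ (4+(S))   [X -> ( S )]
(4+(S)) ⇒ (4+(X))   [S -> X]
(4+(X)) ⇒ (4+(4))   [X -> 4]

S⇒X⇒(S)⇒(S+X)⇒(X+X)⇒(4+X)⇒(4+(S))⇒(4+(X))⇒(4+(4))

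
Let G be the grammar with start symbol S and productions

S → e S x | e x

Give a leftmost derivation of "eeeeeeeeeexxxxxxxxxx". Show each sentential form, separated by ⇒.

S ⇒ eSx ⇒ eeSxx ⇒ eeeSxxx ⇒ eeeeSxxxx ⇒ eeeeeSxxxxx ⇒ eeeeeeSxxxxxx ⇒ eeeeeeeSxxxxxxx ⇒ eeeeeeeeSxxxxxxxx ⇒ eeeeeeeeeSxxxxxxxxx ⇒ eeeeeeeeeexxxxxxxxxx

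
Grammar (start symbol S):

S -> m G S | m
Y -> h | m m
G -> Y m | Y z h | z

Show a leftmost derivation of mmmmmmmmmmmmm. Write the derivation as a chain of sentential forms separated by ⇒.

S ⇒ mGS   [S -> m G S]
mGS ⇒ mYmS   [G -> Y m]
mYmS ⇒ mmmmS   [Y -> m m]
mmmmS ⇒ mmmmmGS   [S -> m G S]
mmmmmGS ⇒ mmmmmYmS   [G -> Y m]
mmmmmYmS ⇒ mmmmmmmmS   [Y -> m m]
mmmmmmmmS ⇒ mmmmmmmmmGS   [S -> m G S]
mmmmmmmmmGS ⇒ mmmmmmmmmYmS   [G -> Y m]
mmmmmmmmmYmS ⇒ mmmmmmmmmmmmS   [Y -> m m]
mmmmmmmmmmmmS ⇒ mmmmmmmmmmmmm   [S -> m]

S⇒mGS⇒mYmS⇒mmmmS⇒mmmmmGS⇒mmmmmYmS⇒mmmmmmmmS⇒mmmmmmmmmGS⇒mmmmmmmmmYmS⇒mmmmmmmmmmmmS⇒mmmmmmmmmmmmm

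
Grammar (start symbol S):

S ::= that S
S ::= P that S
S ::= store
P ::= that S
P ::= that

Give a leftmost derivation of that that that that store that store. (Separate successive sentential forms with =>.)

S => P that S => that that S => that that P that S => that that that S that S => that that that that S that S => that that that that store that S => that that that that store that store

S => P that S   [S ::= P that S]
P that S => that that S   [P ::= that]
that that S => that that P that S   [S ::= P that S]
that that P that S => that that that S that S   [P ::= that S]
that that that S that S => that that that that S that S   [S ::= that S]
that that that that S that S => that that that that store that S   [S ::= store]
that that that that store that S => that that that that store that store   [S ::= store]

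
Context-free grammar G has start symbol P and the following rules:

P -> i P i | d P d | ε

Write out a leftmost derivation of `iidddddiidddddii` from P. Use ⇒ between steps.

P⇒iPi⇒iiPii⇒iidPdii⇒iiddPddii⇒iidddPdddii⇒iiddddPddddii⇒iidddddPdddddii⇒iidddddiPidddddii⇒iidddddiidddddii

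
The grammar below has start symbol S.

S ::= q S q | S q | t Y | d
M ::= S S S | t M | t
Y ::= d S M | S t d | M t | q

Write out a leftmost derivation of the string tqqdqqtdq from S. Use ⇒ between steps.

S ⇒ Sq ⇒ tYq ⇒ tStdq ⇒ tqSqtdq ⇒ tqqSqqtdq ⇒ tqqdqqtdq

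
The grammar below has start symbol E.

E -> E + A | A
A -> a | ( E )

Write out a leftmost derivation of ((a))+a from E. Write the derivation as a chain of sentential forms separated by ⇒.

E ⇒ E+A ⇒ A+A ⇒ (E)+A ⇒ (A)+A ⇒ ((E))+A ⇒ ((A))+A ⇒ ((a))+A ⇒ ((a))+a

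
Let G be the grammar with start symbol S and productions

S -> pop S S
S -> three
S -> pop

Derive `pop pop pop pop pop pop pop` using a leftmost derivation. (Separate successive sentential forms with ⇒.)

S ⇒ pop S S   [S -> pop S S]
pop S S ⇒ pop pop S S S   [S -> pop S S]
pop pop S S S ⇒ pop pop pop S S   [S -> pop]
pop pop pop S S ⇒ pop pop pop pop S   [S -> pop]
pop pop pop pop S ⇒ pop pop pop pop pop S S   [S -> pop S S]
pop pop pop pop pop S S ⇒ pop pop pop pop pop pop S   [S -> pop]
pop pop pop pop pop pop S ⇒ pop pop pop pop pop pop pop   [S -> pop]

S ⇒ pop S S ⇒ pop pop S S S ⇒ pop pop pop S S ⇒ pop pop pop pop S ⇒ pop pop pop pop pop S S ⇒ pop pop pop pop pop pop S ⇒ pop pop pop pop pop pop pop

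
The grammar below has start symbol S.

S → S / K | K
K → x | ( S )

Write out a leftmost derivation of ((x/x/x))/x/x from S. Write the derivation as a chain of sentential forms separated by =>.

S=>S/K=>S/K/K=>K/K/K=>(S)/K/K=>(K)/K/K=>((S))/K/K=>((S/K))/K/K=>((S/K/K))/K/K=>((K/K/K))/K/K=>((x/K/K))/K/K=>((x/x/K))/K/K=>((x/x/x))/K/K=>((x/x/x))/x/K=>((x/x/x))/x/x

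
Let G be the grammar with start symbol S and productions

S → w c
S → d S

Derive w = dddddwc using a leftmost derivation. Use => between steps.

S => dS => ddS => dddS => ddddS => dddddS => dddddwc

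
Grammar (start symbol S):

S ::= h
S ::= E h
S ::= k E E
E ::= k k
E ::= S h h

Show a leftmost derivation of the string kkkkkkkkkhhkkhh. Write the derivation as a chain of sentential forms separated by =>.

S => kEE => kkkE => kkkShh => kkkkEEhh => kkkkShhEhh => kkkkkEEhhEhh => kkkkkkkEhhEhh => kkkkkkkkkhhEhh => kkkkkkkkkhhkkhh

S => kEE   [S ::= k E E]
kEE => kkkE   [E ::= k k]
kkkE => kkkShh   [E ::= S h h]
kkkShh => kkkkEEhh   [S ::= k E E]
kkkkEEhh => kkkkShhEhh   [E ::= S h h]
kkkkShhEhh => kkkkkEEhhEhh   [S ::= k E E]
kkkkkEEhhEhh => kkkkkkkEhhEhh   [E ::= k k]
kkkkkkkEhhEhh => kkkkkkkkkhhEhh   [E ::= k k]
kkkkkkkkkhhEhh => kkkkkkkkkhhkkhh   [E ::= k k]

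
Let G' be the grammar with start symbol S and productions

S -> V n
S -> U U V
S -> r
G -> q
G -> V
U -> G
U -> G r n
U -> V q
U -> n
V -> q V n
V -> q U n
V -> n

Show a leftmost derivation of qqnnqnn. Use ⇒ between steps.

S ⇒ Vn ⇒ qUnn ⇒ qVqnn ⇒ qqVnqnn ⇒ qqnnqnn

S ⇒ Vn   [S -> V n]
Vn ⇒ qUnn   [V -> q U n]
qUnn ⇒ qVqnn   [U -> V q]
qVqnn ⇒ qqVnqnn   [V -> q V n]
qqVnqnn ⇒ qqnnqnn   [V -> n]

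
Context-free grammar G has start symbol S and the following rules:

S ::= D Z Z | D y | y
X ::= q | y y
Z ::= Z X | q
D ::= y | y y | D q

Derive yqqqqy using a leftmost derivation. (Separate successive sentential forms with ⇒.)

S ⇒ Dy   [S ::= D y]
Dy ⇒ Dqy   [D ::= D q]
Dqy ⇒ Dqqy   [D ::= D q]
Dqqy ⇒ Dqqqy   [D ::= D q]
Dqqqy ⇒ Dqqqqy   [D ::= D q]
Dqqqqy ⇒ yqqqqy   [D ::= y]

S⇒Dy⇒Dqy⇒Dqqy⇒Dqqqy⇒Dqqqqy⇒yqqqqy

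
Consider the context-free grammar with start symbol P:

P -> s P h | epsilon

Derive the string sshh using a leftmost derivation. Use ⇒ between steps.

P ⇒ sPh ⇒ ssPhh ⇒ sshh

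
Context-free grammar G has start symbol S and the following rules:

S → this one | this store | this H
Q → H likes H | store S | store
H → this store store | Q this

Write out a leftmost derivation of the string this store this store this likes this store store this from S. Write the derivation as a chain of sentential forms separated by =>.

S => this H => this Q this => this H likes H this => this Q this likes H this => this store S this likes H this => this store this store this likes H this => this store this store this likes this store store this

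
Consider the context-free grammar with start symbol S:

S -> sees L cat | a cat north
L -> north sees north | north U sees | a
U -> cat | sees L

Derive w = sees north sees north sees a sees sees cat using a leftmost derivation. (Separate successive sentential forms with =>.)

S => sees L cat   [S -> sees L cat]
sees L cat => sees north U sees cat   [L -> north U sees]
sees north U sees cat => sees north sees L sees cat   [U -> sees L]
sees north sees L sees cat => sees north sees north U sees sees cat   [L -> north U sees]
sees north sees north U sees sees cat => sees north sees north sees L sees sees cat   [U -> sees L]
sees north sees north sees L sees sees cat => sees north sees north sees a sees sees cat   [L -> a]

S => sees L cat => sees north U sees cat => sees north sees L sees cat => sees north sees north U sees sees cat => sees north sees north sees L sees sees cat => sees north sees north sees a sees sees cat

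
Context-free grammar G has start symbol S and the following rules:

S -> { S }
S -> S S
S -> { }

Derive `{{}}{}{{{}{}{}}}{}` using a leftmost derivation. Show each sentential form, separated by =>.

S => SS => {S}S => {{}}S => {{}}SS => {{}}SSS => {{}}{}SS => {{}}{}{S}S => {{}}{}{{S}}S => {{}}{}{{SS}}S => {{}}{}{{{}S}}S => {{}}{}{{{}SS}}S => {{}}{}{{{}{}S}}S => {{}}{}{{{}{}{}}}S => {{}}{}{{{}{}{}}}{}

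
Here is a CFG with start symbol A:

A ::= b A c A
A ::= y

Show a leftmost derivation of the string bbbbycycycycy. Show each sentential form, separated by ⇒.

A ⇒ bAcA ⇒ bbAcAcA ⇒ bbbAcAcAcA ⇒ bbbbAcAcAcAcA ⇒ bbbbycAcAcAcA ⇒ bbbbycycAcAcA ⇒ bbbbycycycAcA ⇒ bbbbycycycycA ⇒ bbbbycycycycy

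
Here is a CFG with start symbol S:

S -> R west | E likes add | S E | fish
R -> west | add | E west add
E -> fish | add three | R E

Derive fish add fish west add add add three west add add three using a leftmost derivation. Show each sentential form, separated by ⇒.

S ⇒ S E ⇒ fish E ⇒ fish R E ⇒ fish add E ⇒ fish add R E ⇒ fish add E west add E ⇒ fish add R E west add E ⇒ fish add E west add E west add E ⇒ fish add fish west add E west add E ⇒ fish add fish west add R E west add E ⇒ fish add fish west add add E west add E ⇒ fish add fish west add add add three west add E ⇒ fish add fish west add add add three west add add three

S ⇒ S E   [S -> S E]
S E ⇒ fish E   [S -> fish]
fish E ⇒ fish R E   [E -> R E]
fish R E ⇒ fish add E   [R -> add]
fish add E ⇒ fish add R E   [E -> R E]
fish add R E ⇒ fish add E west add E   [R -> E west add]
fish add E west add E ⇒ fish add R E west add E   [E -> R E]
fish add R E west add E ⇒ fish add E west add E west add E   [R -> E west add]
fish add E west add E west add E ⇒ fish add fish west add E west add E   [E -> fish]
fish add fish west add E west add E ⇒ fish add fish west add R E west add E   [E -> R E]
fish add fish west add R E west add E ⇒ fish add fish west add add E west add E   [R -> add]
fish add fish west add add E west add E ⇒ fish add fish west add add add three west add E   [E -> add three]
fish add fish west add add add three west add E ⇒ fish add fish west add add add three west add add three   [E -> add three]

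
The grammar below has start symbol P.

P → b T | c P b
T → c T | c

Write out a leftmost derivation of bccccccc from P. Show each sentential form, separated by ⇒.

P ⇒ bT   [P → b T]
bT ⇒ bcT   [T → c T]
bcT ⇒ bccT   [T → c T]
bccT ⇒ bcccT   [T → c T]
bcccT ⇒ bccccT   [T → c T]
bccccT ⇒ bcccccT   [T → c T]
bcccccT ⇒ bccccccT   [T → c T]
bccccccT ⇒ bccccccc   [T → c]

P⇒bT⇒bcT⇒bccT⇒bcccT⇒bccccT⇒bcccccT⇒bccccccT⇒bccccccc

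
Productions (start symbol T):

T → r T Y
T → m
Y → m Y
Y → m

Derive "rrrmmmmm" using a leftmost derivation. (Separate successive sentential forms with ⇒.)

T⇒rTY⇒rrTYY⇒rrrTYYY⇒rrrmYYY⇒rrrmmYYY⇒rrrmmmYY⇒rrrmmmmY⇒rrrmmmmm

T ⇒ rTY   [T → r T Y]
rTY ⇒ rrTYY   [T → r T Y]
rrTYY ⇒ rrrTYYY   [T → r T Y]
rrrTYYY ⇒ rrrmYYY   [T → m]
rrrmYYY ⇒ rrrmmYYY   [Y → m Y]
rrrmmYYY ⇒ rrrmmmYY   [Y → m]
rrrmmmYY ⇒ rrrmmmmY   [Y → m]
rrrmmmmY ⇒ rrrmmmmm   [Y → m]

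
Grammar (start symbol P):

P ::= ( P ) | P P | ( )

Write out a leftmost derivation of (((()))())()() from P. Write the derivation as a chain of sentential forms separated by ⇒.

P ⇒ PP ⇒ PPP ⇒ (P)PP ⇒ (PP)PP ⇒ ((P)P)PP ⇒ (((P))P)PP ⇒ (((()))P)PP ⇒ (((()))())PP ⇒ (((()))())()P ⇒ (((()))())()()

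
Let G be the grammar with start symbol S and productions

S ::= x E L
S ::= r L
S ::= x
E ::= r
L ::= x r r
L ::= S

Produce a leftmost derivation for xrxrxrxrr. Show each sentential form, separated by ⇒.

S ⇒ xEL ⇒ xrL ⇒ xrS ⇒ xrxEL ⇒ xrxrL ⇒ xrxrS ⇒ xrxrxEL ⇒ xrxrxrL ⇒ xrxrxrxrr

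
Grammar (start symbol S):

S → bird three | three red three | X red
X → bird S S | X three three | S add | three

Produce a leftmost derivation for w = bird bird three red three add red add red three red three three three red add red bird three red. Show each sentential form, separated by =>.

S => X red => bird S S red => bird X red S red => bird S add red S red => bird X red add red S red => bird X three three red add red S red => bird bird S S three three red add red S red => bird bird X red S three three red add red S red => bird bird S add red S three three red add red S red => bird bird X red add red S three three red add red S red => bird bird S add red add red S three three red add red S red => bird bird three red three add red add red S three three red add red S red => bird bird three red three add red add red three red three three three red add red S red => bird bird three red three add red add red three red three three three red add red bird three red

S => X red   [S → X red]
X red => bird S S red   [X → bird S S]
bird S S red => bird X red S red   [S → X red]
bird X red S red => bird S add red S red   [X → S add]
bird S add red S red => bird X red add red S red   [S → X red]
bird X red add red S red => bird X three three red add red S red   [X → X three three]
bird X three three red add red S red => bird bird S S three three red add red S red   [X → bird S S]
bird bird S S three three red add red S red => bird bird X red S three three red add red S red   [S → X red]
bird bird X red S three three red add red S red => bird bird S add red S three three red add red S red   [X → S add]
bird bird S add red S three three red add red S red => bird bird X red add red S three three red add red S red   [S → X red]
bird bird X red add red S three three red add red S red => bird bird S add red add red S three three red add red S red   [X → S add]
bird bird S add red add red S three three red add red S red => bird bird three red three add red add red S three three red add red S red   [S → three red three]
bird bird three red three add red add red S three three red add red S red => bird bird three red three add red add red three red three three three red add red S red   [S → three red three]
bird bird three red three add red add red three red three three three red add red S red => bird bird three red three add red add red three red three three three red add red bird three red   [S → bird three]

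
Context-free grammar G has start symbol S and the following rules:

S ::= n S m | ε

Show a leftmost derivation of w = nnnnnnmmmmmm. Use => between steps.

S => nSm => nnSmm => nnnSmmm => nnnnSmmmm => nnnnnSmmmmm => nnnnnnSmmmmmm => nnnnnnmmmmmm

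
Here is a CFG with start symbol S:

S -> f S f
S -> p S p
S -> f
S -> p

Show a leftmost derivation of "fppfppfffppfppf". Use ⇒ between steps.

S ⇒ fSf   [S -> f S f]
fSf ⇒ fpSpf   [S -> p S p]
fpSpf ⇒ fppSppf   [S -> p S p]
fppSppf ⇒ fppfSfppf   [S -> f S f]
fppfSfppf ⇒ fppfpSpfppf   [S -> p S p]
fppfpSpfppf ⇒ fppfppSppfppf   [S -> p S p]
fppfppSppfppf ⇒ fppfppfSfppfppf   [S -> f S f]
fppfppfSfppfppf ⇒ fppfppfffppfppf   [S -> f]

S ⇒ fSf ⇒ fpSpf ⇒ fppSppf ⇒ fppfSfppf ⇒ fppfpSpfppf ⇒ fppfppSppfppf ⇒ fppfppfSfppfppf ⇒ fppfppfffppfppf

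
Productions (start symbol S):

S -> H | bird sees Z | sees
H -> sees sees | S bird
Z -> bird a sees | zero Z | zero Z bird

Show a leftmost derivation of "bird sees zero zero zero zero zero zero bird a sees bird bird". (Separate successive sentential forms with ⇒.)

S ⇒ H ⇒ S bird ⇒ bird sees Z bird ⇒ bird sees zero Z bird ⇒ bird sees zero zero Z bird ⇒ bird sees zero zero zero Z bird bird ⇒ bird sees zero zero zero zero Z bird bird ⇒ bird sees zero zero zero zero zero Z bird bird ⇒ bird sees zero zero zero zero zero zero Z bird bird ⇒ bird sees zero zero zero zero zero zero bird a sees bird bird

S ⇒ H   [S -> H]
H ⇒ S bird   [H -> S bird]
S bird ⇒ bird sees Z bird   [S -> bird sees Z]
bird sees Z bird ⇒ bird sees zero Z bird   [Z -> zero Z]
bird sees zero Z bird ⇒ bird sees zero zero Z bird   [Z -> zero Z]
bird sees zero zero Z bird ⇒ bird sees zero zero zero Z bird bird   [Z -> zero Z bird]
bird sees zero zero zero Z bird bird ⇒ bird sees zero zero zero zero Z bird bird   [Z -> zero Z]
bird sees zero zero zero zero Z bird bird ⇒ bird sees zero zero zero zero zero Z bird bird   [Z -> zero Z]
bird sees zero zero zero zero zero Z bird bird ⇒ bird sees zero zero zero zero zero zero Z bird bird   [Z -> zero Z]
bird sees zero zero zero zero zero zero Z bird bird ⇒ bird sees zero zero zero zero zero zero bird a sees bird bird   [Z -> bird a sees]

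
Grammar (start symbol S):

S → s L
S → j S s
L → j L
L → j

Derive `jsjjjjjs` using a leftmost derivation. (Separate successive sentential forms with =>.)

S => jSs   [S → j S s]
jSs => jsLs   [S → s L]
jsLs => jsjLs   [L → j L]
jsjLs => jsjjLs   [L → j L]
jsjjLs => jsjjjLs   [L → j L]
jsjjjLs => jsjjjjLs   [L → j L]
jsjjjjLs => jsjjjjjs   [L → j]

S => jSs => jsLs => jsjLs => jsjjLs => jsjjjLs => jsjjjjLs => jsjjjjjs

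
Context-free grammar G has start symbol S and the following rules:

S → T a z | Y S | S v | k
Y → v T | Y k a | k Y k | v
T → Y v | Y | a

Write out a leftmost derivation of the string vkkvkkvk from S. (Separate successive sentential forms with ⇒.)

S⇒YS⇒vS⇒vYS⇒vkYkS⇒vkkYkkS⇒vkkvkkS⇒vkkvkkYS⇒vkkvkkvS⇒vkkvkkvk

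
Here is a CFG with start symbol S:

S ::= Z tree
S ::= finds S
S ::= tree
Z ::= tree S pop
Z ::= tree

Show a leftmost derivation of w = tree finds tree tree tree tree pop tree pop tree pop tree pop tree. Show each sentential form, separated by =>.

S => Z tree   [S ::= Z tree]
Z tree => tree S pop tree   [Z ::= tree S pop]
tree S pop tree => tree finds S pop tree   [S ::= finds S]
tree finds S pop tree => tree finds Z tree pop tree   [S ::= Z tree]
tree finds Z tree pop tree => tree finds tree S pop tree pop tree   [Z ::= tree S pop]
tree finds tree S pop tree pop tree => tree finds tree Z tree pop tree pop tree   [S ::= Z tree]
tree finds tree Z tree pop tree pop tree => tree finds tree tree S pop tree pop tree pop tree   [Z ::= tree S pop]
tree finds tree tree S pop tree pop tree pop tree => tree finds tree tree Z tree pop tree pop tree pop tree   [S ::= Z tree]
tree finds tree tree Z tree pop tree pop tree pop tree => tree finds tree tree tree S pop tree pop tree pop tree pop tree   [Z ::= tree S pop]
tree finds tree tree tree S pop tree pop tree pop tree pop tree => tree finds tree tree tree tree pop tree pop tree pop tree pop tree   [S ::= tree]

S => Z tree => tree S pop tree => tree finds S pop tree => tree finds Z tree pop tree => tree finds tree S pop tree pop tree => tree finds tree Z tree pop tree pop tree => tree finds tree tree S pop tree pop tree pop tree => tree finds tree tree Z tree pop tree pop tree pop tree => tree finds tree tree tree S pop tree pop tree pop tree pop tree => tree finds tree tree tree tree pop tree pop tree pop tree pop tree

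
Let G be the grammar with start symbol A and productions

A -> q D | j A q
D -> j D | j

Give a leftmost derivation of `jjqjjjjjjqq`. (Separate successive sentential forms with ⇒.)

A⇒jAq⇒jjAqq⇒jjqDqq⇒jjqjDqq⇒jjqjjDqq⇒jjqjjjDqq⇒jjqjjjjDqq⇒jjqjjjjjDqq⇒jjqjjjjjjqq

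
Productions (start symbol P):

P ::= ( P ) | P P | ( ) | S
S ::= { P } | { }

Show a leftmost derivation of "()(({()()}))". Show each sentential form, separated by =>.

P => PP   [P ::= P P]
PP => ()P   [P ::= ( )]
()P => ()(P)   [P ::= ( P )]
()(P) => ()((P))   [P ::= ( P )]
()((P)) => ()((S))   [P ::= S]
()((S)) => ()(({P}))   [S ::= { P }]
()(({P})) => ()(({PP}))   [P ::= P P]
()(({PP})) => ()(({()P}))   [P ::= ( )]
()(({()P})) => ()(({()()}))   [P ::= ( )]

P => PP => ()P => ()(P) => ()((P)) => ()((S)) => ()(({P})) => ()(({PP})) => ()(({()P})) => ()(({()()}))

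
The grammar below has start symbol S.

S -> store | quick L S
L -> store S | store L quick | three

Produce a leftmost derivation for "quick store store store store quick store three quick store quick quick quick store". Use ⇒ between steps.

S ⇒ quick L S ⇒ quick store L quick S ⇒ quick store store L quick quick S ⇒ quick store store store L quick quick quick S ⇒ quick store store store store S quick quick quick S ⇒ quick store store store store quick L S quick quick quick S ⇒ quick store store store store quick store L quick S quick quick quick S ⇒ quick store store store store quick store three quick S quick quick quick S ⇒ quick store store store store quick store three quick store quick quick quick S ⇒ quick store store store store quick store three quick store quick quick quick store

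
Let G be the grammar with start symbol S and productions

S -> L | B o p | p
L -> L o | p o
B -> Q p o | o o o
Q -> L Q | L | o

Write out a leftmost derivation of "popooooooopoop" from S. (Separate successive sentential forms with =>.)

S => Bop => Qpoop => LQpoop => poQpoop => poLQpoop => poLoQpoop => poLooQpoop => poLoooQpoop => poLooooQpoop => poLoooooQpoop => popooooooQpoop => popooooooopoop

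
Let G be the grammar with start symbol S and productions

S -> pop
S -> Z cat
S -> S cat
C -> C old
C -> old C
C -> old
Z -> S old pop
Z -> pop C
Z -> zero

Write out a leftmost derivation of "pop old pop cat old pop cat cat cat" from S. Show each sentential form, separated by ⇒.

S ⇒ S cat ⇒ S cat cat ⇒ Z cat cat cat ⇒ S old pop cat cat cat ⇒ Z cat old pop cat cat cat ⇒ S old pop cat old pop cat cat cat ⇒ pop old pop cat old pop cat cat cat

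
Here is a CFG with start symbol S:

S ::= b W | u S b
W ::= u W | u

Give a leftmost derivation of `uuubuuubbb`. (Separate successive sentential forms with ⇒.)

S⇒uSb⇒uuSbb⇒uuuSbbb⇒uuubWbbb⇒uuubuWbbb⇒uuubuuWbbb⇒uuubuuubbb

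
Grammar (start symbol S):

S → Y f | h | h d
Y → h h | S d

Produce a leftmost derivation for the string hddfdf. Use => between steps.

S => Yf => Sdf => Yfdf => Sdfdf => hddfdf

S => Yf   [S → Y f]
Yf => Sdf   [Y → S d]
Sdf => Yfdf   [S → Y f]
Yfdf => Sdfdf   [Y → S d]
Sdfdf => hddfdf   [S → h d]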